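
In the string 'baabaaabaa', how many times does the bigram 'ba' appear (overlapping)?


Scanning 'baabaaabaa' for bigram 'ba':
  Position 0: 'ba' -> MATCH
  Position 1: 'aa' -> no
  Position 2: 'ab' -> no
  Position 3: 'ba' -> MATCH
  Position 4: 'aa' -> no
  Position 5: 'aa' -> no
  Position 6: 'ab' -> no
  Position 7: 'ba' -> MATCH
  Position 8: 'aa' -> no
Total matches: 3

3


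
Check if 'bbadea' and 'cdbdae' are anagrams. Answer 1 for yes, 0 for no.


Sort characters of 'bbadea': 'aabbde'
Sort characters of 'cdbdae': 'abcdde'
Sorted forms differ -> they are NOT anagrams
Result: 0

0


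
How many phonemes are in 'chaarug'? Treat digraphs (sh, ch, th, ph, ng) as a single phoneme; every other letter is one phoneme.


Parsing 'chaarug' greedily, digraphs first:
  'ch' -> digraph (1 consonant phoneme) (phonemes so far: 1)
  'a' -> vowel phoneme (phonemes so far: 2)
  'a' -> vowel phoneme (phonemes so far: 3)
  'r' -> consonant phoneme (phonemes so far: 4)
  'u' -> vowel phoneme (phonemes so far: 5)
  'g' -> consonant phoneme (phonemes so far: 6)
Total phonemes: 6

6


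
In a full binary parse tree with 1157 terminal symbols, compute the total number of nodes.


Leaf nodes (terminals): 1157
Internal nodes = n - 1 = 1157 - 1 = 1156
Total = leaves + internal = 1157 + 1156 = 2313

2313


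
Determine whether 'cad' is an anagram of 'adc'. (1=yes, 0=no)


Sort characters of 'cad': 'acd'
Sort characters of 'adc': 'acd'
Sorted forms match -> they ARE anagrams
Result: 1

1


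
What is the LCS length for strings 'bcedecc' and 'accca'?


DP table for LCS of 'bcedecc' and 'accca':
       a  c  c  c  a
    0  0  0  0  0  0
  b 0  0  0  0  0  0
  c 0  0  1  1  1  1
  e 0  0  1  1  1  1
  d 0  0  1  1  1  1
  e 0  0  1  1  1  1
  c 0  0  1  2  2  2
  c 0  0  1  2  3  3
LCS: 'ccc'
LCS length = 3

3


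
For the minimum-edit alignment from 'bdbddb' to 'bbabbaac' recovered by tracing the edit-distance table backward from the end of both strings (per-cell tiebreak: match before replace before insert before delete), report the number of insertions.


Edit distance = 6. Backtracking from cell (6, 8) with preference match > replace > insert > delete,
then listing the resulting alignment 'bdbddb' -> 'bbabbaac' left to right:
  Step 1: insert 'b' [insertion #1]
  Step 2: keep 'b'
  Step 3: insert 'a' [insertion #2]
  Step 4: replace d->b
  Step 5: keep 'b'
  Step 6: replace d->a
  Step 7: replace d->a
  Step 8: replace b->c
Total insertions: 2

2


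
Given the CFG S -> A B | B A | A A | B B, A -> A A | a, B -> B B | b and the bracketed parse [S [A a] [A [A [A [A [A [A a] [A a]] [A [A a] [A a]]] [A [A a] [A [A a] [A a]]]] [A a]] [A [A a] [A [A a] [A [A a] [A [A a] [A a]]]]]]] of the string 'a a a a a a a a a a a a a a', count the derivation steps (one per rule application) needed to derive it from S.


Every bracketed nonterminal node [X ...] in the tree is produced by exactly one rule application.
Reading the tree off as a leftmost derivation:
  Step 1: S  =>  A A   (applied S -> A A)
  Step 2: A A  =>  a A   (applied A -> a)
  Step 3: a A  =>  a A A   (applied A -> A A)
  Step 4: a A A  =>  a A A A   (applied A -> A A)
  Step 5: a A A A  =>  a A A A A   (applied A -> A A)
  Step 6: a A A A A  =>  a A A A A A   (applied A -> A A)
  Step 7: a A A A A A  =>  a A A A A A A   (applied A -> A A)
  Step 8: a A A A A A A  =>  a a A A A A A   (applied A -> a)
  Step 9: a a A A A A A  =>  a a a A A A A   (applied A -> a)
  Step 10: a a a A A A A  =>  a a a A A A A A   (applied A -> A A)
  Step 11: a a a A A A A A  =>  a a a a A A A A   (applied A -> a)
  Step 12: a a a a A A A A  =>  a a a a a A A A   (applied A -> a)
  Step 13: a a a a a A A A  =>  a a a a a A A A A   (applied A -> A A)
  Step 14: a a a a a A A A A  =>  a a a a a a A A A   (applied A -> a)
  Step 15: a a a a a a A A A  =>  a a a a a a A A A A   (applied A -> A A)
  Step 16: a a a a a a A A A A  =>  a a a a a a a A A A   (applied A -> a)
  Step 17: a a a a a a a A A A  =>  a a a a a a a a A A   (applied A -> a)
  Step 18: a a a a a a a a A A  =>  a a a a a a a a a A   (applied A -> a)
  Step 19: a a a a a a a a a A  =>  a a a a a a a a a A A   (applied A -> A A)
  Step 20: a a a a a a a a a A A  =>  a a a a a a a a a a A   (applied A -> a)
  Step 21: a a a a a a a a a a A  =>  a a a a a a a a a a A A   (applied A -> A A)
  Step 22: a a a a a a a a a a A A  =>  a a a a a a a a a a a A   (applied A -> a)
  Step 23: a a a a a a a a a a a A  =>  a a a a a a a a a a a A A   (applied A -> A A)
  Step 24: a a a a a a a a a a a A A  =>  a a a a a a a a a a a a A   (applied A -> a)
  Step 25: a a a a a a a a a a a a A  =>  a a a a a a a a a a a a A A   (applied A -> A A)
  Step 26: a a a a a a a a a a a a A A  =>  a a a a a a a a a a a a a A   (applied A -> a)
  Step 27: a a a a a a a a a a a a a A  =>  a a a a a a a a a a a a a a   (applied A -> a)
Final yield: a a a a a a a a a a a a a a
Total rewrite steps: 27

27


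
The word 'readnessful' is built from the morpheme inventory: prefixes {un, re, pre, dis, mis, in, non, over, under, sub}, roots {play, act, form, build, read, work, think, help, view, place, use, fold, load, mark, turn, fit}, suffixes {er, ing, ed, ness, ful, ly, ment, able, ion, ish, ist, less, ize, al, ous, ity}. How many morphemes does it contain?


Segmenting 'readnessful' against the inventory:
  'read' -> root (morpheme 1)
  'ness' -> suffix (morpheme 2)
  'ful' -> suffix (morpheme 3)
Total morphemes: 3

3


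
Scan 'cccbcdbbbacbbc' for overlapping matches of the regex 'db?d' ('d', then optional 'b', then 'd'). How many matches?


Pattern: db?d means 'd', then optional 'b', then 'd'.
Scanning 'cccbcdbbbacbbc' position-by-position:
  Pos 0: window 'ccc' -> no
  Pos 1: window 'ccb' -> no
  Pos 2: window 'cbc' -> no
  Pos 3: window 'bcd' -> no
  Pos 4: window 'cdb' -> no
  Pos 5: window 'dbb' -> no
  Pos 6: window 'bbb' -> no
  Pos 7: window 'bba' -> no
  Pos 8: window 'bac' -> no
  Pos 9: window 'acb' -> no
  Pos 10: window 'cbb' -> no
  Pos 11: window 'bbc' -> no
  Pos 12: window 'bc' -> no
  Pos 13: window 'c' -> no
Total matches: 0

0


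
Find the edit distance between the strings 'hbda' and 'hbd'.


Building DP table for s1='hbda' (len 4) and s2='hbd' (len 3):
       h  b  d
    0  1  2  3
  h 1  0  1  2
  b 2  1  0  1
  d 3  2  1  0
  a 4  3  2  1
Edit distance = dp[4][3] = 1

1


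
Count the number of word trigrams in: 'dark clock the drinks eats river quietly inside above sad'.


Word trigrams from [10] words:
  Trigram 1: (dark clock the)
  Trigram 2: (clock the drinks)
  Trigram 3: (the drinks eats)
  Trigram 4: (drinks eats river)
  Trigram 5: (eats river quietly)
  Trigram 6: (river quietly inside)
  Trigram 7: (quietly inside above)
  Trigram 8: (inside above sad)
Total word trigrams: 10 - 2 = 8

8


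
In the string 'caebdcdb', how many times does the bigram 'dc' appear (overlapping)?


Scanning 'caebdcdb' for bigram 'dc':
  Position 0: 'ca' -> no
  Position 1: 'ae' -> no
  Position 2: 'eb' -> no
  Position 3: 'bd' -> no
  Position 4: 'dc' -> MATCH
  Position 5: 'cd' -> no
  Position 6: 'db' -> no
Total matches: 1

1


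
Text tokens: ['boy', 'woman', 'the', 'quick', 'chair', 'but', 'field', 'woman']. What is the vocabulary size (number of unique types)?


Listing all tokens and tracking unique types:
  Token 1: 'boy' -> NEW (unique so far: 1)
  Token 2: 'woman' -> NEW (unique so far: 2)
  Token 3: 'the' -> NEW (unique so far: 3)
  Token 4: 'quick' -> NEW (unique so far: 4)
  Token 5: 'chair' -> NEW (unique so far: 5)
  Token 6: 'but' -> NEW (unique so far: 6)
  Token 7: 'field' -> NEW (unique so far: 7)
  Token 8: 'woman' -> duplicate (unique so far: 7)
Unique types: ('boy', 'but', 'chair', 'field', 'quick', 'the', 'woman')
Vocabulary size: 7

7


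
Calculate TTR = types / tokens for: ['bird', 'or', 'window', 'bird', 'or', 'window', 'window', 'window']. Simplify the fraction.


Tokens: 8
Unique types: ('bird', 'or', 'window') = 3
TTR = 3/8
Already in lowest terms.

3/8


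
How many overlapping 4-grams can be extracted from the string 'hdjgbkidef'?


String 'hdjgbkidef' has length L = 10.
Number of overlapping n-grams = L - n + 1
Substituting: 10 - 4 + 1 = 7

7


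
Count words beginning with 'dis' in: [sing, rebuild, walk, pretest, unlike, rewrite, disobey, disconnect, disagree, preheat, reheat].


Checking each word for prefix 'dis':
  'sing' -> no (count: 0)
  'rebuild' -> no (count: 0)
  'walk' -> no (count: 0)
  'pretest' -> no (count: 0)
  'unlike' -> no (count: 0)
  'rewrite' -> no (count: 0)
  'disobey' -> YES, starts with 'dis' (count: 1)
  'disconnect' -> YES, starts with 'dis' (count: 2)
  'disagree' -> YES, starts with 'dis' (count: 3)
  'preheat' -> no (count: 3)
  'reheat' -> no (count: 3)
Total with prefix 'dis': 3

3


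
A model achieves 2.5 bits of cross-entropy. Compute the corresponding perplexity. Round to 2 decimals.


Perplexity formula: PP = 2^H
H = 2.5
PP = 2^2.5
Decompose: 2^2.5 = 2^2 * 2^0.5 = 2^2 * sqrt(2)
2^2 = 4, sqrt(2) ~ 1.4142136
PP ~ 4 * 1.4142136 = 5.6568544
Rounded to 2 decimals: 5.66

5.66


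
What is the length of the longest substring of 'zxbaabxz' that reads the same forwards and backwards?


Scanning 'zxbaabxz' for palindromic substrings.
Substring at positions 0-7: 'zxbaabxz'.
Check: reverse('zxbaabxz') = 'zxbaabxz' -> palindrome confirmed.
No longer palindromic substring exists; longest length = 8

8


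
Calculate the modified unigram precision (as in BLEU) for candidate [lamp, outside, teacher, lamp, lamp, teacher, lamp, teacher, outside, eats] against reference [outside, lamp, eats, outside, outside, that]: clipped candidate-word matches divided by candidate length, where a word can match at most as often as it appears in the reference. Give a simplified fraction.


Reference word counts: {'eats': 1, 'lamp': 1, 'outside': 3, 'that': 1}
Checking each candidate word (with clipping):
  'lamp' -> in reference (ref count 1, used 1/1) -> match (matches: 1)
  'outside' -> in reference (ref count 3, used 1/3) -> match (matches: 2)
  'teacher' -> not in reference -> no match (matches: 2)
  'lamp' -> ref count 1 already used up (1/1) -> clipped, no match (matches: 2)
  'lamp' -> ref count 1 already used up (1/1) -> clipped, no match (matches: 2)
  'teacher' -> not in reference -> no match (matches: 2)
  'lamp' -> ref count 1 already used up (1/1) -> clipped, no match (matches: 2)
  'teacher' -> not in reference -> no match (matches: 2)
  'outside' -> in reference (ref count 3, used 2/3) -> match (matches: 3)
  'eats' -> in reference (ref count 1, used 1/1) -> match (matches: 4)
Clipped matches: 4, Candidate length: 10
Precision = 4/10 = 2/5

2/5


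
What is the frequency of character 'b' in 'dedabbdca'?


Scanning 'dedabbdca' for 'b':
  Position 4: 'b' -> MATCH (count: 1)
  Position 5: 'b' -> MATCH (count: 2)
Total occurrences of 'b': 2

2


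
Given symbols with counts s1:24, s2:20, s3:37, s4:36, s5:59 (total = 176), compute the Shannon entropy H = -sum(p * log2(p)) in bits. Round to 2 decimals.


Computing entropy H = -sum(p_i * log2(p_i)):
  s1: p = 24/176 = 0.1364, -p*log2(p) = 0.3920
  s2: p = 20/176 = 0.1136, -p*log2(p) = 0.3565
  s3: p = 37/176 = 0.2102, -p*log2(p) = 0.4730
  s4: p = 36/176 = 0.2045, -p*log2(p) = 0.4683
  s5: p = 59/176 = 0.3352, -p*log2(p) = 0.5286
H = sum of terms = 2.2184
Rounded to 2 decimals: 2.22

2.22


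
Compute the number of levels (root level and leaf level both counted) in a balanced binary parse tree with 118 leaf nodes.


In a balanced binary tree with n leaves the deepest leaf is ceil(log2(n)) edges below the root,
so counting node levels inclusive of root and leaves gives ceil(log2(n)) + 1 levels.
log2(118) = 6.8826
ceil(6.8826) = 7
levels = 7 + 1 = 8

8


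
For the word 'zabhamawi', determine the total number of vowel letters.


Scanning each character of 'zabhamawi':
  Position 1: 'z' -> consonant (running count: 0)
  Position 2: 'a' -> vowel (running count: 1)
  Position 3: 'b' -> consonant (running count: 1)
  Position 4: 'h' -> consonant (running count: 1)
  Position 5: 'a' -> vowel (running count: 2)
  Position 6: 'm' -> consonant (running count: 2)
  Position 7: 'a' -> vowel (running count: 3)
  Position 8: 'w' -> consonant (running count: 3)
  Position 9: 'i' -> vowel (running count: 4)
Total vowels: 4

4


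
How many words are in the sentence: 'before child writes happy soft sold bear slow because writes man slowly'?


Counting words by splitting on spaces:
  Word 1: 'before'
  Word 2: 'child'
  Word 3: 'writes'
  Word 4: 'happy'
  Word 5: 'soft'
  Word 6: 'sold'
  Word 7: 'bear'
  Word 8: 'slow'
  Word 9: 'because'
  Word 10: 'writes'
  Word 11: 'man'
  Word 12: 'slowly'
Total words: 12

12


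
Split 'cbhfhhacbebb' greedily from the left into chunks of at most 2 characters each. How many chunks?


'cbhfhhacbebb' has 12 characters.
Chunking with max size 2:
  Chunk 1: 'cb' (positions 0-1)
  Chunk 2: 'hf' (positions 2-3)
  Chunk 3: 'hh' (positions 4-5)
  Chunk 4: 'ac' (positions 6-7)
  Chunk 5: 'be' (positions 8-9)
  Chunk 6: 'bb' (positions 10-11)
Total chunks: ceil(12 / 2) = 6

6


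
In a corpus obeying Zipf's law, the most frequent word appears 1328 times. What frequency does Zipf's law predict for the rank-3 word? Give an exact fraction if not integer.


Zipf's law: freq(rank) = f1 / rank
f1 = 1328, rank = 3
freq = 1328 / 3
GCD(1328, 3) = 1
Simplified: 1328/3

1328/3


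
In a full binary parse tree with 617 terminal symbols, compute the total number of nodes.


Leaf nodes (terminals): 617
Internal nodes = n - 1 = 617 - 1 = 616
Total = leaves + internal = 617 + 616 = 1233

1233


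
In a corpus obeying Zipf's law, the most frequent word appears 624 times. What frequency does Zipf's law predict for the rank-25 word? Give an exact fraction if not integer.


Zipf's law: freq(rank) = f1 / rank
f1 = 624, rank = 25
freq = 624 / 25
GCD(624, 25) = 1
Simplified: 624/25

624/25


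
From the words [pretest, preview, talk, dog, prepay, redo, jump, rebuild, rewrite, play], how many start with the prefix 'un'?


Checking each word for prefix 'un':
  'pretest' -> no (count: 0)
  'preview' -> no (count: 0)
  'talk' -> no (count: 0)
  'dog' -> no (count: 0)
  'prepay' -> no (count: 0)
  'redo' -> no (count: 0)
  'jump' -> no (count: 0)
  'rebuild' -> no (count: 0)
  'rewrite' -> no (count: 0)
  'play' -> no (count: 0)
Total with prefix 'un': 0

0


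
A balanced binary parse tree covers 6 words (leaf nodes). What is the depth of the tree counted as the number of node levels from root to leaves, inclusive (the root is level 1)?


In a balanced binary tree with n leaves the deepest leaf is ceil(log2(n)) edges below the root,
so counting node levels inclusive of root and leaves gives ceil(log2(n)) + 1 levels.
log2(6) = 2.5850
ceil(2.5850) = 3
levels = 3 + 1 = 4

4


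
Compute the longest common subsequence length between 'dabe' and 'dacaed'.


DP table for LCS of 'dabe' and 'dacaed':
       d  a  c  a  e  d
    0  0  0  0  0  0  0
  d 0  1  1  1  1  1  1
  a 0  1  2  2  2  2  2
  b 0  1  2  2  2  2  2
  e 0  1  2  2  2  3  3
LCS: 'dae'
LCS length = 3

3


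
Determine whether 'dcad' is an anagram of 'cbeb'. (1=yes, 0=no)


Sort characters of 'dcad': 'acdd'
Sort characters of 'cbeb': 'bbce'
Sorted forms differ -> they are NOT anagrams
Result: 0

0


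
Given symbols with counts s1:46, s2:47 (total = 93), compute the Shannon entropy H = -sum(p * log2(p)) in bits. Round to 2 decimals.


Computing entropy H = -sum(p_i * log2(p_i)):
  s1: p = 46/93 = 0.4946, -p*log2(p) = 0.5023
  s2: p = 47/93 = 0.5054, -p*log2(p) = 0.4976
H = sum of terms = 0.9999
Rounded to 2 decimals: 1.00

1.00


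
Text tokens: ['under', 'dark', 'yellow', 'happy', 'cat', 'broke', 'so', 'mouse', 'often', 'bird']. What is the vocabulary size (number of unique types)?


Listing all tokens and tracking unique types:
  Token 1: 'under' -> NEW (unique so far: 1)
  Token 2: 'dark' -> NEW (unique so far: 2)
  Token 3: 'yellow' -> NEW (unique so far: 3)
  Token 4: 'happy' -> NEW (unique so far: 4)
  Token 5: 'cat' -> NEW (unique so far: 5)
  Token 6: 'broke' -> NEW (unique so far: 6)
  Token 7: 'so' -> NEW (unique so far: 7)
  Token 8: 'mouse' -> NEW (unique so far: 8)
  Token 9: 'often' -> NEW (unique so far: 9)
  Token 10: 'bird' -> NEW (unique so far: 10)
Unique types: ('bird', 'broke', 'cat', 'dark', 'happy', 'mouse', 'often', 'so', 'under', 'yellow')
Vocabulary size: 10

10


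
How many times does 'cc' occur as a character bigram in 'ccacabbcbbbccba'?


Scanning 'ccacabbcbbbccba' for bigram 'cc':
  Position 0: 'cc' -> MATCH
  Position 1: 'ca' -> no
  Position 2: 'ac' -> no
  Position 3: 'ca' -> no
  Position 4: 'ab' -> no
  Position 5: 'bb' -> no
  Position 6: 'bc' -> no
  Position 7: 'cb' -> no
  Position 8: 'bb' -> no
  Position 9: 'bb' -> no
  Position 10: 'bc' -> no
  Position 11: 'cc' -> MATCH
  Position 12: 'cb' -> no
  Position 13: 'ba' -> no
Total matches: 2

2


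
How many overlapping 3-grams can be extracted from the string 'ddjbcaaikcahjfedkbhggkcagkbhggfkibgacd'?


String 'ddjbcaaikcahjfedkbhggkcagkbhggfkibgacd' has length L = 38.
Number of overlapping n-grams = L - n + 1
Substituting: 38 - 3 + 1 = 36

36


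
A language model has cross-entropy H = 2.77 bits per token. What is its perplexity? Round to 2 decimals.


Perplexity formula: PP = 2^H
H = 2.77
PP = 2^2.77
Decompose: 2^2.77 = 2^2 * 2^0.77
2^2 = 4, 2^0.77 ~ 1.7052698
PP ~ 4 * 1.7052698 = 6.8210792
Rounded to 2 decimals: 6.82

6.82


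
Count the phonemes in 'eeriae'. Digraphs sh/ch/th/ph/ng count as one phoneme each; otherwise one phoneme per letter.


Parsing 'eeriae' greedily, digraphs first:
  'e' -> vowel phoneme (phonemes so far: 1)
  'e' -> vowel phoneme (phonemes so far: 2)
  'r' -> consonant phoneme (phonemes so far: 3)
  'i' -> vowel phoneme (phonemes so far: 4)
  'a' -> vowel phoneme (phonemes so far: 5)
  'e' -> vowel phoneme (phonemes so far: 6)
Total phonemes: 6

6


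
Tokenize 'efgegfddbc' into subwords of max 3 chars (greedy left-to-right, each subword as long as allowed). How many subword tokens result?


'efgegfddbc' has 10 characters.
Chunking with max size 3:
  Chunk 1: 'efg' (positions 0-2)
  Chunk 2: 'egf' (positions 3-5)
  Chunk 3: 'ddb' (positions 6-8)
  Chunk 4: 'c' (positions 9-9)
Total chunks: ceil(10 / 3) = 4

4


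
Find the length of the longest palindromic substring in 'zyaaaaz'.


Scanning 'zyaaaaz' for palindromic substrings.
Substring at positions 2-5: 'aaaa'.
Check: reverse('aaaa') = 'aaaa' -> palindrome confirmed.
Neighbouring characters ('y' / 'z') break symmetry, so it cannot extend further.
No longer palindromic substring exists; longest length = 4

4


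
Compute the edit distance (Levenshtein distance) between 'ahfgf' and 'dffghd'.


Building DP table for s1='ahfgf' (len 5) and s2='dffghd' (len 6):
       d  f  f  g  h  d
    0  1  2  3  4  5  6
  a 1  1  2  3  4  5  6
  h 2  2  2  3  4  4  5
  f 3  3  2  2  3  4  5
  g 4  4  3  3  2  3  4
  f 5  5  4  3  3  3  4
Edit distance = dp[5][6] = 4

4


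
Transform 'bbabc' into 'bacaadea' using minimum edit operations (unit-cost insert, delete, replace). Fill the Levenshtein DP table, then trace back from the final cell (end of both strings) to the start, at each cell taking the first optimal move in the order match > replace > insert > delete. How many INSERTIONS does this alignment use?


Edit distance = 6. Backtracking from cell (5, 8) with preference match > replace > insert > delete,
then listing the resulting alignment 'bbabc' -> 'bacaadea' left to right:
  Step 1: keep 'b'
  Step 2: insert 'a' [insertion #1]
  Step 3: insert 'c' [insertion #2]
  Step 4: replace b->a
  Step 5: keep 'a'
  Step 6: insert 'd' [insertion #3]
  Step 7: replace b->e
  Step 8: replace c->a
Total insertions: 3

3


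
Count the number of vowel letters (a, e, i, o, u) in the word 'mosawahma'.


Scanning each character of 'mosawahma':
  Position 1: 'm' -> consonant (running count: 0)
  Position 2: 'o' -> vowel (running count: 1)
  Position 3: 's' -> consonant (running count: 1)
  Position 4: 'a' -> vowel (running count: 2)
  Position 5: 'w' -> consonant (running count: 2)
  Position 6: 'a' -> vowel (running count: 3)
  Position 7: 'h' -> consonant (running count: 3)
  Position 8: 'm' -> consonant (running count: 3)
  Position 9: 'a' -> vowel (running count: 4)
Total vowels: 4

4


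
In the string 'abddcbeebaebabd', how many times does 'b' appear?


Scanning 'abddcbeebaebabd' for 'b':
  Position 1: 'b' -> MATCH (count: 1)
  Position 5: 'b' -> MATCH (count: 2)
  Position 8: 'b' -> MATCH (count: 3)
  Position 11: 'b' -> MATCH (count: 4)
  Position 13: 'b' -> MATCH (count: 5)
Total occurrences of 'b': 5

5


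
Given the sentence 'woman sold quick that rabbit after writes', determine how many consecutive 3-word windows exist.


Word trigrams from [7] words:
  Trigram 1: (woman sold quick)
  Trigram 2: (sold quick that)
  Trigram 3: (quick that rabbit)
  Trigram 4: (that rabbit after)
  Trigram 5: (rabbit after writes)
Total word trigrams: 7 - 2 = 5

5


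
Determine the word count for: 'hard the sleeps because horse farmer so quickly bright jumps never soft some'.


Counting words by splitting on spaces:
  Word 1: 'hard'
  Word 2: 'the'
  Word 3: 'sleeps'
  Word 4: 'because'
  Word 5: 'horse'
  Word 6: 'farmer'
  Word 7: 'so'
  Word 8: 'quickly'
  Word 9: 'bright'
  Word 10: 'jumps'
  Word 11: 'never'
  Word 12: 'soft'
  Word 13: 'some'
Total words: 13

13


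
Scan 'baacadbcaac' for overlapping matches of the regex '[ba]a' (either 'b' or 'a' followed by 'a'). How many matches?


Pattern: [ba]a means either 'b' or 'a' followed by 'a'.
Scanning 'baacadbcaac' position-by-position:
  Pos 0: window 'ba' -> MATCH
  Pos 1: window 'aa' -> MATCH
  Pos 2: window 'ac' -> no
  Pos 3: window 'ca' -> no
  Pos 4: window 'ad' -> no
  Pos 5: window 'db' -> no
  Pos 6: window 'bc' -> no
  Pos 7: window 'ca' -> no
  Pos 8: window 'aa' -> MATCH
  Pos 9: window 'ac' -> no
  Pos 10: window 'c' -> no
Total matches: 3

3


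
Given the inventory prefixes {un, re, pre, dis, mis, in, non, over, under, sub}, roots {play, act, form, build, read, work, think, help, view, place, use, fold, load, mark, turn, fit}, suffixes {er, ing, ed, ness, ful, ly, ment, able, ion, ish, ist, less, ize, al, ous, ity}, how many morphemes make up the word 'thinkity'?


Segmenting 'thinkity' against the inventory:
  'think' -> root (morpheme 1)
  'ity' -> suffix (morpheme 2)
Total morphemes: 2

2


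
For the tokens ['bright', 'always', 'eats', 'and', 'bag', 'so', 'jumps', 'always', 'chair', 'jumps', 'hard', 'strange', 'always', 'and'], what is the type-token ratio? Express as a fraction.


Tokens: 14
Unique types: ('always', 'and', 'bag', 'bright', 'chair', 'eats', 'hard', 'jumps', 'so', 'strange') = 10
TTR = 10/14
Simplify: divide both by 2 -> 5/7
TTR = 5/7

5/7


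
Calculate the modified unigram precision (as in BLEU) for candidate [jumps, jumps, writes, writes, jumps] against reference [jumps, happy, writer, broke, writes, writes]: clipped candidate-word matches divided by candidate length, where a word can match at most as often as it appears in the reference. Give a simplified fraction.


Reference word counts: {'broke': 1, 'happy': 1, 'jumps': 1, 'writer': 1, 'writes': 2}
Checking each candidate word (with clipping):
  'jumps' -> in reference (ref count 1, used 1/1) -> match (matches: 1)
  'jumps' -> ref count 1 already used up (1/1) -> clipped, no match (matches: 1)
  'writes' -> in reference (ref count 2, used 1/2) -> match (matches: 2)
  'writes' -> in reference (ref count 2, used 2/2) -> match (matches: 3)
  'jumps' -> ref count 1 already used up (1/1) -> clipped, no match (matches: 3)
Clipped matches: 3, Candidate length: 5
Precision = 3/5

3/5


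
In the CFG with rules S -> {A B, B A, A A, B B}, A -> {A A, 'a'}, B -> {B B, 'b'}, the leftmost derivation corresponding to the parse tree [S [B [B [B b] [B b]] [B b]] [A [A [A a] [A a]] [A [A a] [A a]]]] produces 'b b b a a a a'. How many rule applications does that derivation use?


Every bracketed nonterminal node [X ...] in the tree is produced by exactly one rule application.
Reading the tree off as a leftmost derivation:
  Step 1: S  =>  B A   (applied S -> B A)
  Step 2: B A  =>  B B A   (applied B -> B B)
  Step 3: B B A  =>  B B B A   (applied B -> B B)
  Step 4: B B B A  =>  b B B A   (applied B -> b)
  Step 5: b B B A  =>  b b B A   (applied B -> b)
  Step 6: b b B A  =>  b b b A   (applied B -> b)
  Step 7: b b b A  =>  b b b A A   (applied A -> A A)
  Step 8: b b b A A  =>  b b b A A A   (applied A -> A A)
  Step 9: b b b A A A  =>  b b b a A A   (applied A -> a)
  Step 10: b b b a A A  =>  b b b a a A   (applied A -> a)
  Step 11: b b b a a A  =>  b b b a a A A   (applied A -> A A)
  Step 12: b b b a a A A  =>  b b b a a a A   (applied A -> a)
  Step 13: b b b a a a A  =>  b b b a a a a   (applied A -> a)
Final yield: b b b a a a a
Total rewrite steps: 13

13


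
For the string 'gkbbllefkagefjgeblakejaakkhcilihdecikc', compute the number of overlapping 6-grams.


String 'gkbbllefkagefjgeblakejaakkhcilihdecikc' has length L = 38.
Number of overlapping n-grams = L - n + 1
Substituting: 38 - 6 + 1 = 33

33


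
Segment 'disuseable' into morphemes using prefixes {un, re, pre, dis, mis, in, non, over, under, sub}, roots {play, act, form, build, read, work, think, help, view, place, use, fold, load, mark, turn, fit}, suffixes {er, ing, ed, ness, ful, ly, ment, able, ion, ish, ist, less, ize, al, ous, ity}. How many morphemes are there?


Segmenting 'disuseable' against the inventory:
  'dis' -> prefix (morpheme 1)
  'use' -> root (morpheme 2)
  'able' -> suffix (morpheme 3)
Total morphemes: 3

3


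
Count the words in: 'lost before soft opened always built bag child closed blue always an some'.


Counting words by splitting on spaces:
  Word 1: 'lost'
  Word 2: 'before'
  Word 3: 'soft'
  Word 4: 'opened'
  Word 5: 'always'
  Word 6: 'built'
  Word 7: 'bag'
  Word 8: 'child'
  Word 9: 'closed'
  Word 10: 'blue'
  Word 11: 'always'
  Word 12: 'an'
  Word 13: 'some'
Total words: 13

13


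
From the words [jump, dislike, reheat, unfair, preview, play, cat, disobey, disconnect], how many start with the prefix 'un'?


Checking each word for prefix 'un':
  'jump' -> no (count: 0)
  'dislike' -> no (count: 0)
  'reheat' -> no (count: 0)
  'unfair' -> YES, starts with 'un' (count: 1)
  'preview' -> no (count: 1)
  'play' -> no (count: 1)
  'cat' -> no (count: 1)
  'disobey' -> no (count: 1)
  'disconnect' -> no (count: 1)
Total with prefix 'un': 1

1


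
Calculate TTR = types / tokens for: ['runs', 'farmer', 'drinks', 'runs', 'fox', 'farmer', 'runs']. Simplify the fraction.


Tokens: 7
Unique types: ('drinks', 'farmer', 'fox', 'runs') = 4
TTR = 4/7
Already in lowest terms.

4/7


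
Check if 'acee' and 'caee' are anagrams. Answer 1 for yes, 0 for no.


Sort characters of 'acee': 'acee'
Sort characters of 'caee': 'acee'
Sorted forms match -> they ARE anagrams
Result: 1

1


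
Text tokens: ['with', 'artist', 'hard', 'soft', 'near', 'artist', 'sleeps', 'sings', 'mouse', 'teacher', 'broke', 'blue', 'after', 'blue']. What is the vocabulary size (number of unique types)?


Listing all tokens and tracking unique types:
  Token 1: 'with' -> NEW (unique so far: 1)
  Token 2: 'artist' -> NEW (unique so far: 2)
  Token 3: 'hard' -> NEW (unique so far: 3)
  Token 4: 'soft' -> NEW (unique so far: 4)
  Token 5: 'near' -> NEW (unique so far: 5)
  Token 6: 'artist' -> duplicate (unique so far: 5)
  Token 7: 'sleeps' -> NEW (unique so far: 6)
  Token 8: 'sings' -> NEW (unique so far: 7)
  Token 9: 'mouse' -> NEW (unique so far: 8)
  Token 10: 'teacher' -> NEW (unique so far: 9)
  Token 11: 'broke' -> NEW (unique so far: 10)
  Token 12: 'blue' -> NEW (unique so far: 11)
  Token 13: 'after' -> NEW (unique so far: 12)
  Token 14: 'blue' -> duplicate (unique so far: 12)
Unique types: ('after', 'artist', 'blue', 'broke', 'hard', 'mouse', 'near', 'sings', 'sleeps', 'soft', 'teacher', 'with')
Vocabulary size: 12

12


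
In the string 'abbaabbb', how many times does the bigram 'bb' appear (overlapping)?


Scanning 'abbaabbb' for bigram 'bb':
  Position 0: 'ab' -> no
  Position 1: 'bb' -> MATCH
  Position 2: 'ba' -> no
  Position 3: 'aa' -> no
  Position 4: 'ab' -> no
  Position 5: 'bb' -> MATCH
  Position 6: 'bb' -> MATCH
Total matches: 3

3


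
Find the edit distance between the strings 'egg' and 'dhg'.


Building DP table for s1='egg' (len 3) and s2='dhg' (len 3):
       d  h  g
    0  1  2  3
  e 1  1  2  3
  g 2  2  2  2
  g 3  3  3  2
Edit distance = dp[3][3] = 2

2


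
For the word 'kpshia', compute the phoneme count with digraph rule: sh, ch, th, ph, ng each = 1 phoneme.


Parsing 'kpshia' greedily, digraphs first:
  'k' -> consonant phoneme (phonemes so far: 1)
  'p' -> consonant phoneme (phonemes so far: 2)
  'sh' -> digraph (1 consonant phoneme) (phonemes so far: 3)
  'i' -> vowel phoneme (phonemes so far: 4)
  'a' -> vowel phoneme (phonemes so far: 5)
Total phonemes: 5

5


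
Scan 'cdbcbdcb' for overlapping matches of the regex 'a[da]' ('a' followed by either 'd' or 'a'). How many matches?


Pattern: a[da] means 'a' followed by either 'd' or 'a'.
Scanning 'cdbcbdcb' position-by-position:
  Pos 0: window 'cd' -> no
  Pos 1: window 'db' -> no
  Pos 2: window 'bc' -> no
  Pos 3: window 'cb' -> no
  Pos 4: window 'bd' -> no
  Pos 5: window 'dc' -> no
  Pos 6: window 'cb' -> no
  Pos 7: window 'b' -> no
Total matches: 0

0


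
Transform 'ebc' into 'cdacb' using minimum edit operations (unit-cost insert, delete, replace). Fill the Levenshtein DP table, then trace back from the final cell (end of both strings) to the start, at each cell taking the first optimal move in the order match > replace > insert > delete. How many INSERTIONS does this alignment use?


Edit distance = 4. Backtracking from cell (3, 5) with preference match > replace > insert > delete,
then listing the resulting alignment 'ebc' -> 'cdacb' left to right:
  Step 1: insert 'c' [insertion #1]
  Step 2: replace e->d
  Step 3: replace b->a
  Step 4: keep 'c'
  Step 5: insert 'b' [insertion #2]
Total insertions: 2

2


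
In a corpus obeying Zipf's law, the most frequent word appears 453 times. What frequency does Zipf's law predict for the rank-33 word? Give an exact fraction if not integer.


Zipf's law: freq(rank) = f1 / rank
f1 = 453, rank = 33
freq = 453 / 33
GCD(453, 33) = 3
Simplified: 151/11

151/11


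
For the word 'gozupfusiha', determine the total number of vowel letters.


Scanning each character of 'gozupfusiha':
  Position 1: 'g' -> consonant (running count: 0)
  Position 2: 'o' -> vowel (running count: 1)
  Position 3: 'z' -> consonant (running count: 1)
  Position 4: 'u' -> vowel (running count: 2)
  Position 5: 'p' -> consonant (running count: 2)
  Position 6: 'f' -> consonant (running count: 2)
  Position 7: 'u' -> vowel (running count: 3)
  Position 8: 's' -> consonant (running count: 3)
  Position 9: 'i' -> vowel (running count: 4)
  Position 10: 'h' -> consonant (running count: 4)
  Position 11: 'a' -> vowel (running count: 5)
Total vowels: 5

5


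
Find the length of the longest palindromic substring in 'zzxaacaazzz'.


Scanning 'zzxaacaazzz' for palindromic substrings.
Substring at positions 3-7: 'aacaa'.
Check: reverse('aacaa') = 'aacaa' -> palindrome confirmed.
Neighbouring characters ('x' / 'z') break symmetry, so it cannot extend further.
No longer palindromic substring exists; longest length = 5

5


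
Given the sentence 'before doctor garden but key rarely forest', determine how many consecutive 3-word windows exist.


Word trigrams from [7] words:
  Trigram 1: (before doctor garden)
  Trigram 2: (doctor garden but)
  Trigram 3: (garden but key)
  Trigram 4: (but key rarely)
  Trigram 5: (key rarely forest)
Total word trigrams: 7 - 2 = 5

5


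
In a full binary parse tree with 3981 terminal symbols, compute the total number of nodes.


Leaf nodes (terminals): 3981
Internal nodes = n - 1 = 3981 - 1 = 3980
Total = leaves + internal = 3981 + 3980 = 7961

7961


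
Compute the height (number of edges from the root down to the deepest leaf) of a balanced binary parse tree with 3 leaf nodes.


In a balanced binary tree with n leaves the deepest leaf is ceil(log2(n)) edges below the root.
log2(3) = 1.5850
ceil(1.5850) = 2
height (edges) = 2

2


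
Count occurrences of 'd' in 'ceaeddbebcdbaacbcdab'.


Scanning 'ceaeddbebcdbaacbcdab' for 'd':
  Position 4: 'd' -> MATCH (count: 1)
  Position 5: 'd' -> MATCH (count: 2)
  Position 10: 'd' -> MATCH (count: 3)
  Position 17: 'd' -> MATCH (count: 4)
Total occurrences of 'd': 4

4


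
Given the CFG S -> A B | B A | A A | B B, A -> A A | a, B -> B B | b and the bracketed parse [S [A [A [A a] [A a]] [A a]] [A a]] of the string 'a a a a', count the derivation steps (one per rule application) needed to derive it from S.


Every bracketed nonterminal node [X ...] in the tree is produced by exactly one rule application.
Reading the tree off as a leftmost derivation:
  Step 1: S  =>  A A   (applied S -> A A)
  Step 2: A A  =>  A A A   (applied A -> A A)
  Step 3: A A A  =>  A A A A   (applied A -> A A)
  Step 4: A A A A  =>  a A A A   (applied A -> a)
  Step 5: a A A A  =>  a a A A   (applied A -> a)
  Step 6: a a A A  =>  a a a A   (applied A -> a)
  Step 7: a a a A  =>  a a a a   (applied A -> a)
Final yield: a a a a
Total rewrite steps: 7

7


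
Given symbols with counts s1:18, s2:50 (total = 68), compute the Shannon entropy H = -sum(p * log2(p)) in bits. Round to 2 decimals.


Computing entropy H = -sum(p_i * log2(p_i)):
  s1: p = 18/68 = 0.2647, -p*log2(p) = 0.5076
  s2: p = 50/68 = 0.7353, -p*log2(p) = 0.3262
H = sum of terms = 0.8338
Rounded to 2 decimals: 0.83

0.83


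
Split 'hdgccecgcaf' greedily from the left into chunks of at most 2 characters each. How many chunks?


'hdgccecgcaf' has 11 characters.
Chunking with max size 2:
  Chunk 1: 'hd' (positions 0-1)
  Chunk 2: 'gc' (positions 2-3)
  Chunk 3: 'ce' (positions 4-5)
  Chunk 4: 'cg' (positions 6-7)
  Chunk 5: 'ca' (positions 8-9)
  Chunk 6: 'f' (positions 10-10)
Total chunks: ceil(11 / 2) = 6

6


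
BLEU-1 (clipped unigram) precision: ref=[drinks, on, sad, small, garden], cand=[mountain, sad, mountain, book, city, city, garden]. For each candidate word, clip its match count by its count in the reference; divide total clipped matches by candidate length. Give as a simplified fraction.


Reference word counts: {'drinks': 1, 'garden': 1, 'on': 1, 'sad': 1, 'small': 1}
Checking each candidate word (with clipping):
  'mountain' -> not in reference -> no match (matches: 0)
  'sad' -> in reference (ref count 1, used 1/1) -> match (matches: 1)
  'mountain' -> not in reference -> no match (matches: 1)
  'book' -> not in reference -> no match (matches: 1)
  'city' -> not in reference -> no match (matches: 1)
  'city' -> not in reference -> no match (matches: 1)
  'garden' -> in reference (ref count 1, used 1/1) -> match (matches: 2)
Clipped matches: 2, Candidate length: 7
Precision = 2/7

2/7


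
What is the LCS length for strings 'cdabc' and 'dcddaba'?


DP table for LCS of 'cdabc' and 'dcddaba':
       d  c  d  d  a  b  a
    0  0  0  0  0  0  0  0
  c 0  0  1  1  1  1  1  1
  d 0  1  1  2  2  2  2  2
  a 0  1  1  2  2  3  3  3
  b 0  1  1  2  2  3  4  4
  c 0  1  2  2  2  3  4  4
LCS: 'cdab'
LCS length = 4

4


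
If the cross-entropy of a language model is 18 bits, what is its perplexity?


Perplexity formula: PP = 2^H
H = 18
PP = 2^18
PP = 2^18 = 262144

262144


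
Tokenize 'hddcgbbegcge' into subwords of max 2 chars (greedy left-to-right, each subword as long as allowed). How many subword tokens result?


'hddcgbbegcge' has 12 characters.
Chunking with max size 2:
  Chunk 1: 'hd' (positions 0-1)
  Chunk 2: 'dc' (positions 2-3)
  Chunk 3: 'gb' (positions 4-5)
  Chunk 4: 'be' (positions 6-7)
  Chunk 5: 'gc' (positions 8-9)
  Chunk 6: 'ge' (positions 10-11)
Total chunks: ceil(12 / 2) = 6

6


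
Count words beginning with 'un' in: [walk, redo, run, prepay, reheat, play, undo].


Checking each word for prefix 'un':
  'walk' -> no (count: 0)
  'redo' -> no (count: 0)
  'run' -> no (count: 0)
  'prepay' -> no (count: 0)
  'reheat' -> no (count: 0)
  'play' -> no (count: 0)
  'undo' -> YES, starts with 'un' (count: 1)
Total with prefix 'un': 1

1


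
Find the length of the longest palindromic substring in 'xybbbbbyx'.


Scanning 'xybbbbbyx' for palindromic substrings.
Substring at positions 0-8: 'xybbbbbyx'.
Check: reverse('xybbbbbyx') = 'xybbbbbyx' -> palindrome confirmed.
No longer palindromic substring exists; longest length = 9

9


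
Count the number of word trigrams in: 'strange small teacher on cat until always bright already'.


Word trigrams from [9] words:
  Trigram 1: (strange small teacher)
  Trigram 2: (small teacher on)
  Trigram 3: (teacher on cat)
  Trigram 4: (on cat until)
  Trigram 5: (cat until always)
  Trigram 6: (until always bright)
  Trigram 7: (always bright already)
Total word trigrams: 9 - 2 = 7

7


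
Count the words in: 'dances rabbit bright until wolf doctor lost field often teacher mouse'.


Counting words by splitting on spaces:
  Word 1: 'dances'
  Word 2: 'rabbit'
  Word 3: 'bright'
  Word 4: 'until'
  Word 5: 'wolf'
  Word 6: 'doctor'
  Word 7: 'lost'
  Word 8: 'field'
  Word 9: 'often'
  Word 10: 'teacher'
  Word 11: 'mouse'
Total words: 11

11


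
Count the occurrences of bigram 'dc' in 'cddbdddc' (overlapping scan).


Scanning 'cddbdddc' for bigram 'dc':
  Position 0: 'cd' -> no
  Position 1: 'dd' -> no
  Position 2: 'db' -> no
  Position 3: 'bd' -> no
  Position 4: 'dd' -> no
  Position 5: 'dd' -> no
  Position 6: 'dc' -> MATCH
Total matches: 1

1


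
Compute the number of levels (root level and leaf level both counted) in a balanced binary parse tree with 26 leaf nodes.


In a balanced binary tree with n leaves the deepest leaf is ceil(log2(n)) edges below the root,
so counting node levels inclusive of root and leaves gives ceil(log2(n)) + 1 levels.
log2(26) = 4.7004
ceil(4.7004) = 5
levels = 5 + 1 = 6

6


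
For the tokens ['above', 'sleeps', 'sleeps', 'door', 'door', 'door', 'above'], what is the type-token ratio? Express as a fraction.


Tokens: 7
Unique types: ('above', 'door', 'sleeps') = 3
TTR = 3/7
Already in lowest terms.

3/7


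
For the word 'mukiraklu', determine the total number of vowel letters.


Scanning each character of 'mukiraklu':
  Position 1: 'm' -> consonant (running count: 0)
  Position 2: 'u' -> vowel (running count: 1)
  Position 3: 'k' -> consonant (running count: 1)
  Position 4: 'i' -> vowel (running count: 2)
  Position 5: 'r' -> consonant (running count: 2)
  Position 6: 'a' -> vowel (running count: 3)
  Position 7: 'k' -> consonant (running count: 3)
  Position 8: 'l' -> consonant (running count: 3)
  Position 9: 'u' -> vowel (running count: 4)
Total vowels: 4

4


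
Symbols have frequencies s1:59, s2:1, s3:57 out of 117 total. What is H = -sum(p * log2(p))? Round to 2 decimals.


Computing entropy H = -sum(p_i * log2(p_i)):
  s1: p = 59/117 = 0.5043, -p*log2(p) = 0.4981
  s2: p = 1/117 = 0.0085, -p*log2(p) = 0.0587
  s3: p = 57/117 = 0.4872, -p*log2(p) = 0.5054
H = sum of terms = 1.0622
Rounded to 2 decimals: 1.06

1.06


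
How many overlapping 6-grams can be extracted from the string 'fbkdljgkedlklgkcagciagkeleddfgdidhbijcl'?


String 'fbkdljgkedlklgkcagciagkeleddfgdidhbijcl' has length L = 39.
Number of overlapping n-grams = L - n + 1
Substituting: 39 - 6 + 1 = 34

34


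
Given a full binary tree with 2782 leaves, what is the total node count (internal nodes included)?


Leaf nodes (terminals): 2782
Internal nodes = n - 1 = 2782 - 1 = 2781
Total = leaves + internal = 2782 + 2781 = 5563

5563


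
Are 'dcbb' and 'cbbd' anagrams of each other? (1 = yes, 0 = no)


Sort characters of 'dcbb': 'bbcd'
Sort characters of 'cbbd': 'bbcd'
Sorted forms match -> they ARE anagrams
Result: 1

1
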